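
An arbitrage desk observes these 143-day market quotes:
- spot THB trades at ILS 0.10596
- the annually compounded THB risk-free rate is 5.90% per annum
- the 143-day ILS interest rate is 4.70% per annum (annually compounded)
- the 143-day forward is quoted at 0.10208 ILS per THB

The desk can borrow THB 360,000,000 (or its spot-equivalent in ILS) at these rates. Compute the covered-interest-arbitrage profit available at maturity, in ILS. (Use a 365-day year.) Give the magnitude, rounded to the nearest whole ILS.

T = 143/365 years.
Invest the THB and cover forward: 360,000,000 × 1.0227129606 × 0.10208 = ILS 37,583,474.05.
Convert at spot and invest in ILS: 360,000,000 × 0.10596 × 1.0181569435 = ILS 38,838,207.50.
The quoted forward undervalues THB, so borrow THB, convert to ILS at spot, deposit the ILS at 4.70%, and buy THB forward at 0.10208 to cover the loan.
Profit = 38,838,207.50 − 37,583,474.05 = ILS 1,254,733.

ILS 1,254,733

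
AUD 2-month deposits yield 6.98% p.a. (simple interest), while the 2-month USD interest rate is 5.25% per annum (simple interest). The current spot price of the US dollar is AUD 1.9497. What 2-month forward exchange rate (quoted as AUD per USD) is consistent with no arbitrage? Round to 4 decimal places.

T = 2/12 years.
Growth of 1 AUD over T: 1 + 0.0698×2/12 = 1.0116333.
Growth of 1 USD over T: 1 + 0.0525×2/12 = 1.008750.
So F = 1.9497 × 1.0116333 / 1.008750 = 1.955273 (AUD/USD).

1.9553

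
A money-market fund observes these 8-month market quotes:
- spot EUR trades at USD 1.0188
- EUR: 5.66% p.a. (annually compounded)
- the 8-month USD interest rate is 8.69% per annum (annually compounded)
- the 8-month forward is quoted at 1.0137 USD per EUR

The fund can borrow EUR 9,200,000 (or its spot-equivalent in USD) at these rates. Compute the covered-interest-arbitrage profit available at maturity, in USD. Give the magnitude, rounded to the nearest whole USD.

T = 8/12 years.
Route A — deposit EUR, sell forward: 9,200,000 × 1.037386051 × 1.0137 = USD 9,674,703.81.
Route B — convert at spot, deposit USD: 9,200,000 × 1.0188 × 1.057125119 = USD 9,908,391.46.
The quoted forward undervalues EUR, so borrow EUR, convert to USD at spot, deposit the USD at 8.69%, and buy EUR forward at 1.0137 to cover the loan.
Arbitrage profit = |9,674,703.81 − 9,908,391.46| = USD 233,688.

USD 233,688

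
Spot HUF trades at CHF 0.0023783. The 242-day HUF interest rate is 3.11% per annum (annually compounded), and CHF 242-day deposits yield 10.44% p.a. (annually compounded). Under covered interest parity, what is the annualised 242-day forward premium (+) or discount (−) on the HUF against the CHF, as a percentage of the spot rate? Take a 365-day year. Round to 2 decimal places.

+7.03%

T = 242/365 years.
F = S · g_CHF/g_HUF = 0.0023783 × 1.0680544/1.0205131 = 0.0024890947.
(F − S)/S ÷ T = (0.0024890947 − 0.0023783)/0.0023783/(242/365) = 0.070264 → 7.03%.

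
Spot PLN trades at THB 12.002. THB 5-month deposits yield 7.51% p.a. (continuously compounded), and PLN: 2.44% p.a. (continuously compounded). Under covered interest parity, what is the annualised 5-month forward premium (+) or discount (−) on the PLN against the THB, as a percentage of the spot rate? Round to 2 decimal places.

+5.12%

T = 5/12 years.
No-arbitrage forward: 12.002 × 1.0317864 / 1.0102185 = 12.258240 THB/PLN.
Annualised premium = (F − S)/S × (1/T) = (12.258240 − 12.002)/12.002 ÷ (5/12) = 5.12%.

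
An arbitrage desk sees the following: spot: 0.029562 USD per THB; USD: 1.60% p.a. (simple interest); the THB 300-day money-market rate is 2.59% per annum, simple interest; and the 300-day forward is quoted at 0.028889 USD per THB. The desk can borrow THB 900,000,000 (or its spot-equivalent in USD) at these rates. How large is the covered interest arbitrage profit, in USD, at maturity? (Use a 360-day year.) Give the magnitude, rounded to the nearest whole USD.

T = 300/360 years.
Keep in THB, deliver into the forward: 900,000,000·1.0215833333·0.028889 = USD 26,561,268.82.
Swap to USD now, deposit: 900,000,000·0.029562·1.0133333333 = USD 26,960,544.00.
The quoted forward undervalues THB, so borrow THB, convert to USD at spot, deposit the USD at 1.60%, and buy THB forward at 0.028889 to cover the loan.
The gap between the two covered legs is USD 399,275.

USD 399,275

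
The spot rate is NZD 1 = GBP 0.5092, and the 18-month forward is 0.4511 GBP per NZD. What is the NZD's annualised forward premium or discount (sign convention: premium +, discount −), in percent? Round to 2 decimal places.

T = 18/12 years.
NZD trades forward at -11.41005% vs spot over the period.
×(1/T) gives -7.61% p.a.

-7.61%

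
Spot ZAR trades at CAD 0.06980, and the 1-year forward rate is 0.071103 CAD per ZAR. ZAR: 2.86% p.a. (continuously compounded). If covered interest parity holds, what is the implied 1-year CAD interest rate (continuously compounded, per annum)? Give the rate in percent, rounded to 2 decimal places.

T = 1 year.
F/S = 0.071103/0.0698 = 1.0186676 = (growth of CAD) / (growth of ZAR).
ZAR growth factor: e^(0.0286×1) = 1.0290129.
That pins the CAD growth at 1.0482221.
r = ln(1.0482221)/1 = 0.047095 → 4.71%.

4.71%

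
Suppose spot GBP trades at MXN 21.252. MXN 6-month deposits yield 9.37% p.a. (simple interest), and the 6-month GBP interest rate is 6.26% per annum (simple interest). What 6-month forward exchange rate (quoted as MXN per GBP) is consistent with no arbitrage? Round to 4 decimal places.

21.5724

T = 6/12 years.
MXN accumulates by 1 + 0.0937×6/12 = 1.046850.
Growth of 1 GBP over T: 1 + 0.0626×6/12 = 1.031300.
So F = 21.252 × 1.046850 / 1.031300 = 21.572439 (MXN/GBP).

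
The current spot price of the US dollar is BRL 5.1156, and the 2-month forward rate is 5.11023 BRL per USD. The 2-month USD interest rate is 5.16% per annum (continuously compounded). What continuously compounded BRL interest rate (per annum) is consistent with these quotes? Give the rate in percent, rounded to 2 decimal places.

4.53%

T = 2/12 years.
F/S = 5.11023/5.1156 = 0.9989503 = (growth of BRL) / (growth of USD).
USD growth factor: e^(0.0516×2/12) = 1.0086371.
That pins the BRL growth at 1.0075783.
Take logs: ln 1.0075783 / (2/12) = 0.045298, so 4.53%.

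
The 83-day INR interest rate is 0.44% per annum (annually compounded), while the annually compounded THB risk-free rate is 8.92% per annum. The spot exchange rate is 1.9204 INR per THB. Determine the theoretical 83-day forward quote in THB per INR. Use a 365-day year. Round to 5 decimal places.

0.53041

T = 83/365 years.
INR accumulates by (1 + 0.0044)^(83/365) = 1.0009989.
THB accumulates by (1 + 0.0892)^(83/365) = 1.0196196.
So F = 1.9204 × 1.0009989 / 1.0196196 = 1.885329 (INR/THB).
Quoted the other way: 1/1.885329 = 0.53041 THB per INR.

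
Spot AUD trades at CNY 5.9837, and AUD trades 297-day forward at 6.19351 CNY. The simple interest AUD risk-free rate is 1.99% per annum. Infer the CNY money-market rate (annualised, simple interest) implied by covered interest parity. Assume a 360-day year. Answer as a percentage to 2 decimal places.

6.31%

T = 297/360 years.
By CIP, F/S equals the CNY-to-AUD growth ratio: 6.19351/5.9837 = 1.0350636.
The AUD side grows by 1 + 0.0199×297/360 = 1.0164175.
So the CNY growth factor = 1.0520568.
r = (1.0520568 − 1)/(297/360) = 0.063099 → 6.31%.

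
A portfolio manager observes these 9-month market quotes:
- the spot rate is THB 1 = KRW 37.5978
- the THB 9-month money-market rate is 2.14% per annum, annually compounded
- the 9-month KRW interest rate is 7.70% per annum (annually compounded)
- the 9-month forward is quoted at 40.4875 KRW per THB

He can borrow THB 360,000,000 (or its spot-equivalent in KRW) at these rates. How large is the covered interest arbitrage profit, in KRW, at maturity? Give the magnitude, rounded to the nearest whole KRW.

T = 9/12 years.
Keep in THB, deliver into the forward: 360,000,000·1.016007444531·40.4875 = KRW 14,808,816,507.76.
Swap to KRW now, deposit: 360,000,000·37.5978·1.05721125383 = KRW 14,309,574,220.53.
The quoted forward overvalues THB, so borrow KRW, buy THB at spot, deposit the THB at 2.14%, and sell the proceeds forward at 40.4875.
Arbitrage profit = |14,808,816,507.76 − 14,309,574,220.53| = KRW 499,242,287.

KRW 499,242,287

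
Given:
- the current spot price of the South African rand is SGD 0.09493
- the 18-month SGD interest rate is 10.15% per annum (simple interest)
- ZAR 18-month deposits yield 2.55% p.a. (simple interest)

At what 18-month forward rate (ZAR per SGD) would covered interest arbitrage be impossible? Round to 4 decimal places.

T = 18/12 years.
Growth of 1 SGD over T: 1 + 0.1015×18/12 = 1.152250.
Growth of 1 ZAR over T: 1 + 0.0255×18/12 = 1.038250.
CIP: F = S · (grow SGD)/(grow ZAR) = 0.09493 × 1.152250/1.038250 = 0.1053533 SGD per ZAR.
Invert for ZAR per SGD: 1 / 0.1053533 = 9.4919.

9.4919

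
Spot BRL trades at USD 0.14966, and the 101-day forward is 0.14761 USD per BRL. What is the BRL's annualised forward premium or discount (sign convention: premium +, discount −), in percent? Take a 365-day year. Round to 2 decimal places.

-4.95%

T = 101/365 years.
(F − S)/S = (0.14761 − 0.14966)/0.14966 = -0.0136977.
Annualise by dividing by T: -0.0136977 / (101/365) = -0.049502 → -4.95%.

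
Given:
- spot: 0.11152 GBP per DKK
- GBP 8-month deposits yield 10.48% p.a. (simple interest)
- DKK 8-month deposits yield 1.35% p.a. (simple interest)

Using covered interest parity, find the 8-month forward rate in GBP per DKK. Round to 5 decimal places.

0.11825

T = 8/12 years.
GBP growth factor: 1 + 0.1048×8/12 = 1.0698667.
DKK accumulates by 1 + 0.0135×8/12 = 1.009000.
CIP: F = S · (grow GBP)/(grow DKK) = 0.11152 × 1.0698667/1.009000 = 0.1182473 GBP per DKK.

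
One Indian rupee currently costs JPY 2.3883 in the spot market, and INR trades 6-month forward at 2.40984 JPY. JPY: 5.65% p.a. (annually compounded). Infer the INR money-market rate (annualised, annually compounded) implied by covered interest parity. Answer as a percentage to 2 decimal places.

T = 6/12 years.
By CIP, F/S equals the JPY-to-INR growth ratio: 2.40984/2.3883 = 1.0090190.
The JPY side grows by (1 + 0.0565)^(6/12) = 1.0278619.
So the INR growth factor = 1.0186745.
r = 1.0186745^(12/6) − 1 = 0.037698 → 3.77%.

3.77%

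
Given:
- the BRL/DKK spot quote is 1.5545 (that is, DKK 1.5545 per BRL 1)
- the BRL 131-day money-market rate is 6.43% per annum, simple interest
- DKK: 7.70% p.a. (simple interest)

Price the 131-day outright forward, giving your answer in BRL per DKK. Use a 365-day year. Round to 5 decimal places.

T = 131/365 years.
DKK accumulates by 1 + 0.0770×131/365 = 1.0276356.
Growth of 1 BRL over T: 1 + 0.0643×131/365 = 1.0230775.
CIP: F = S · (grow DKK)/(grow BRL) = 1.5545 × 1.0276356/1.0230775 = 1.561426 DKK per BRL.
Quoted the other way: 1/1.561426 = 0.64044 BRL per DKK.

0.64044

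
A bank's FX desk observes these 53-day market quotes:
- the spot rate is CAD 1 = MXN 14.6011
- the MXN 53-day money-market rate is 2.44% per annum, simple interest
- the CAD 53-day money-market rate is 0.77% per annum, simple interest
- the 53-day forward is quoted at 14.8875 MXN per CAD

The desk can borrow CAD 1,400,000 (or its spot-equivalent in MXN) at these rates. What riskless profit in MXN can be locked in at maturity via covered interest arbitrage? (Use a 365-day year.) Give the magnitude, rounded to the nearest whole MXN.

MXN 351,839

T = 53/365 years.
Keep in CAD, deliver into the forward: 1,400,000·1.0011180822·14.8875 = MXN 20,865,803.63.
Swap to MXN now, deposit: 1,400,000·14.6011·1.0035430137 = MXN 20,513,964.66.
The quoted forward overvalues CAD, so borrow MXN, buy CAD at spot, deposit the CAD at 0.77%, and sell the proceeds forward at 14.8875.
The gap between the two covered legs is MXN 351,839.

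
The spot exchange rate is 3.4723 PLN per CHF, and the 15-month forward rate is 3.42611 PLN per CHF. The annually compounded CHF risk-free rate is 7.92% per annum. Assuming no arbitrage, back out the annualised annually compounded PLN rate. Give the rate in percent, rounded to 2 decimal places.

6.77%

T = 15/12 years.
F/S = 3.42611/3.4723 = 0.9866976 = (growth of PLN) / (growth of CHF).
CHF growth factor: (1 + 0.0792)^(15/12) = 1.0999613.
Hence g_PLN = 1.0853292.
r = 1.0853292^(12/15) − 1 = 0.067700 → 6.77%.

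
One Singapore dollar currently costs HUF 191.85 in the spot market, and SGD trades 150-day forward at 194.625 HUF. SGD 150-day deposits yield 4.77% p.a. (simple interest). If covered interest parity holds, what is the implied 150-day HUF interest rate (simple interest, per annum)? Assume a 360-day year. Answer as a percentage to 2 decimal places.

T = 150/360 years.
By CIP, F/S equals the HUF-to-SGD growth ratio: 194.625/191.85 = 1.0144644.
SGD growth factor: 1 + 0.0477×150/360 = 1.019875.
Hence g_HUF = 1.0346269.
(1.0346269 − 1)/T = 0.083105, i.e. 8.31%.

8.31%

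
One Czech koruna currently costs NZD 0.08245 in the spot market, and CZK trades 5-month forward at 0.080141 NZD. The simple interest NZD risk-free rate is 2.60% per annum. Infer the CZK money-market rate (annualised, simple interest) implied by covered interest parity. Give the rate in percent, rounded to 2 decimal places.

T = 5/12 years.
F/S = 0.080141/0.08245 = 0.9719951 = (growth of NZD) / (growth of CZK).
NZD growth factor: 1 + 0.0260×5/12 = 1.0108333.
That pins the CZK growth at 1.0399572.
r = (1.0399572 − 1)/(5/12) = 0.095897 → 9.59%.

9.59%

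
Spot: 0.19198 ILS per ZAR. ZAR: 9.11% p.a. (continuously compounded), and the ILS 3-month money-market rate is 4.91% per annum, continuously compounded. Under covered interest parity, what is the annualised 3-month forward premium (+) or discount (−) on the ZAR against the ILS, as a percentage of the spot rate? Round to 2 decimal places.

-4.18%

T = 3/12 years.
No-arbitrage forward: 0.19198 × 1.0123506 / 1.0230363 = 0.18997475 ILS/ZAR.
(F − S)/S ÷ T = (0.18997475 − 0.19198)/0.19198/(3/12) = -0.041780 → -4.18%.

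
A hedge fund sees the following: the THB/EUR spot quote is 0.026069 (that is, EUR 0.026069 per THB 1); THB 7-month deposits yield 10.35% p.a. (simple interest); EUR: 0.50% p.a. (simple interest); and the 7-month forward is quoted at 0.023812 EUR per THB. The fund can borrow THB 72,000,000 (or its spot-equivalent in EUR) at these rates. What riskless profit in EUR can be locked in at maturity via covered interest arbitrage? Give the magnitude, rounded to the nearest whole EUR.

T = 7/12 years.
Invest the THB and cover forward: 72,000,000 × 1.060375 × 0.023812 = EUR 1,817,974.76.
Convert at spot and invest in EUR: 72,000,000 × 0.026069 × 1.002916667 = EUR 1,882,442.49.
The quoted forward undervalues THB, so borrow THB, convert to EUR at spot, deposit the EUR at 0.50%, and buy THB forward at 0.023812 to cover the loan.
Profit = 1,882,442.49 − 1,817,974.76 = EUR 64,468.

EUR 64,468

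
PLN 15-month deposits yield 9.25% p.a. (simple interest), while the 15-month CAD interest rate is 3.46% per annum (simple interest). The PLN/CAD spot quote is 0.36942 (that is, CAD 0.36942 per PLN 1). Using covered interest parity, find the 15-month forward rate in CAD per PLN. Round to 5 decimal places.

T = 15/12 years.
CAD accumulates by 1 + 0.0346×15/12 = 1.043250.
Growth of 1 PLN over T: 1 + 0.0925×15/12 = 1.115625.
CIP: F = S · (grow CAD)/(grow PLN) = 0.36942 × 1.043250/1.115625 = 0.3454543 CAD per PLN.

0.34545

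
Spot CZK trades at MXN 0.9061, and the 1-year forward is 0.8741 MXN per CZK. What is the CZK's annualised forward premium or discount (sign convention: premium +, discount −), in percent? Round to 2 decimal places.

T = 1 year.
Period premium: (0.8741 − 0.9061)/0.9061 = -0.0353162.
×(1/T) gives -3.53% p.a.

-3.53%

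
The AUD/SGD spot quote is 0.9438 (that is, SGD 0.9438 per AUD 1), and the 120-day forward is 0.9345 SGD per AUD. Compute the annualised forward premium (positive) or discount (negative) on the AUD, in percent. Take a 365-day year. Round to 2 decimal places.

-3.00%

T = 120/365 years.
Period premium: (0.9345 − 0.9438)/0.9438 = -0.0098538.
Per annum: -0.0098538 / (120/365) = -0.029972 = -3.00%.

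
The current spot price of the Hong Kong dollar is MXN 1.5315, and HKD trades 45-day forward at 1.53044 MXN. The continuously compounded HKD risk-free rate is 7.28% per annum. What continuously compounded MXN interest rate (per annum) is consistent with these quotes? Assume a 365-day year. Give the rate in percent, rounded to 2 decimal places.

6.72%

T = 45/365 years.
F/S = 1.53044/1.5315 = 0.9993079 = (growth of MXN) / (growth of HKD).
HKD growth factor: e^(0.0728×45/365) = 1.0090157.
That pins the MXN growth at 1.0083174.
Take logs: ln 1.0083174 / (45/365) = 0.067184, so 6.72%.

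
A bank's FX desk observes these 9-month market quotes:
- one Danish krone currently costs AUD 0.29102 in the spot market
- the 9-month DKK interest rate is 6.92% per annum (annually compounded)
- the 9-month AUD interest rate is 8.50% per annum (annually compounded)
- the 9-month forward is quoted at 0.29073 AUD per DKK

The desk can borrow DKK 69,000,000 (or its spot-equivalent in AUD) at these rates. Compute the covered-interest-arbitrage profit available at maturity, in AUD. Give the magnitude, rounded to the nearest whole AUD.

T = 9/12 years.
Route A — deposit DKK, sell forward: 69,000,000 × 1.051463527 × 0.29073 = AUD 21,092,747.39.
Route B — convert at spot, deposit AUD: 69,000,000 × 0.29102 × 1.0630955583 = AUD 21,347,362.79.
The quoted forward undervalues DKK, so borrow DKK, convert to AUD at spot, deposit the AUD at 8.50%, and buy DKK forward at 0.29073 to cover the loan.
Profit = 21,347,362.79 − 21,092,747.39 = AUD 254,615.

AUD 254,615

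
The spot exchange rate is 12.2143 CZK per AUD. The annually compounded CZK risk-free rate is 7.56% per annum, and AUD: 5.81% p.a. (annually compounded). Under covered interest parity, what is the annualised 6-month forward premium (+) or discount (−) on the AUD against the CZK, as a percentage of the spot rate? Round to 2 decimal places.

+1.65%

T = 6/12 years.
F = S · g_CZK/g_AUD = 12.2143 × 1.0371114/1.0286399 = 12.3148925.
Annualised premium = (F − S)/S × (1/T) = (12.3148925 − 12.2143)/12.2143 ÷ (6/12) = 1.65%.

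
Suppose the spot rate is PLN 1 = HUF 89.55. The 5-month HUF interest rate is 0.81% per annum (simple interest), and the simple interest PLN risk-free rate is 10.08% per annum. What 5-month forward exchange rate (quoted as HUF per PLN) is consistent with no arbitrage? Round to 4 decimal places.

T = 5/12 years.
Growth of 1 HUF over T: 1 + 0.0081×5/12 = 1.003375.
PLN growth factor: 1 + 0.1008×5/12 = 1.042000.
So F = 89.55 × 1.003375 / 1.042000 = 86.230548 (HUF/PLN).

86.2305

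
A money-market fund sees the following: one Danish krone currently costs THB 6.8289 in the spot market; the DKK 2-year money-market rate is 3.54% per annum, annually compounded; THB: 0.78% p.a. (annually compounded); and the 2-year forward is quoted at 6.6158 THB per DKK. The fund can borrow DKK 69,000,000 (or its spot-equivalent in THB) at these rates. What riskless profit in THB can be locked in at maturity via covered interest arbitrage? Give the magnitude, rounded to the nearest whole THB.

T = 2 years.
Keep in DKK, deliver into the forward: 69,000,000·1.07205316·6.6158 = THB 489,381,761.42.
Swap to THB now, deposit: 69,000,000·6.8289·1.01566084 = THB 478,573,395.41.
The quoted forward overvalues DKK, so borrow THB, buy DKK at spot, deposit the DKK at 3.54%, and sell the proceeds forward at 6.6158.
The gap between the two covered legs is THB 10,808,366.

THB 10,808,366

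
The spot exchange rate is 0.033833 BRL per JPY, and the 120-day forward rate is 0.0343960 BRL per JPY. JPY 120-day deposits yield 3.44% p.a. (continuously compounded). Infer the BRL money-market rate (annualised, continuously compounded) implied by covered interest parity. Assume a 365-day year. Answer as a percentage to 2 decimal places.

8.46%

T = 120/365 years.
F/S = 0.034396/0.033833 = 1.0166406 = (growth of BRL) / (growth of JPY).
The JPY side grows by e^(0.0344×120/365) = 1.0113738.
So the BRL growth factor = 1.0282037.
Take logs: ln 1.0282037 / (120/365) = 0.084599, so 8.46%.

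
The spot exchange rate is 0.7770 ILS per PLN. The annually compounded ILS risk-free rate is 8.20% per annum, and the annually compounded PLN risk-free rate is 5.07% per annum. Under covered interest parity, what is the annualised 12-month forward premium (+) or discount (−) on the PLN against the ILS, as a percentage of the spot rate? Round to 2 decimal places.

+2.98%

T = 1 year.
CIP forward (ILS per PLN) = 0.777 × 1.082000/1.050700 = 0.8001466.
Annualised premium = (F − S)/S × (1/T) = (0.8001466 − 0.777)/0.777 ÷ 1 = 2.98%.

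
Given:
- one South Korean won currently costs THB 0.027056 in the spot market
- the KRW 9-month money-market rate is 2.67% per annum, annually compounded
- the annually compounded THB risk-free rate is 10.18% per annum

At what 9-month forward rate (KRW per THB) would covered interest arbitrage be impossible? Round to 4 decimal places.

35.0544

T = 9/12 years.
Growth of 1 THB over T: (1 + 0.1018)^(9/12) = 1.07541744.
KRW accumulates by (1 + 0.0267)^(9/12) = 1.0199589.
CIP: F = S · (grow THB)/(grow KRW) = 0.027056 × 1.07541744/1.0199589 = 0.028527124 THB per KRW.
Quoted the other way: 1/0.028527124 = 35.0544 KRW per THB.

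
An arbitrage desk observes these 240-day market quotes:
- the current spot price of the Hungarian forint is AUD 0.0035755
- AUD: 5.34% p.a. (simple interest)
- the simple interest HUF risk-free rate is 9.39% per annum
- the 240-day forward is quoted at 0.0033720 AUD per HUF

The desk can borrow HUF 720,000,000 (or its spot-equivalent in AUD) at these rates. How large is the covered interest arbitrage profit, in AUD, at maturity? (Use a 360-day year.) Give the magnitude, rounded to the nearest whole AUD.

T = 240/360 years.
Keep in HUF, deliver into the forward: 720,000,000·1.062600·0.0033720 = AUD 2,579,822.78.
Swap to AUD now, deposit: 720,000,000·0.0035755·1.035600 = AUD 2,666,007.22.
The quoted forward undervalues HUF, so borrow HUF, convert to AUD at spot, deposit the AUD at 5.34%, and buy HUF forward at 0.0033720 to cover the loan.
The gap between the two covered legs is AUD 86,184.

AUD 86,184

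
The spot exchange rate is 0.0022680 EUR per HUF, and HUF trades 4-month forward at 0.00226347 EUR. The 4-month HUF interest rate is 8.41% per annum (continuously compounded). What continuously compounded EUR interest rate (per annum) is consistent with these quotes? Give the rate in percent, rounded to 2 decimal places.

7.81%

T = 4/12 years.
F/S = 0.00226347/0.002268 = 0.9980026 = (growth of EUR) / (growth of HUF).
HUF growth factor: e^(0.0841×4/12) = 1.028430.
That pins the EUR growth at 1.0263758.
r = ln(1.0263758)/(4/12) = 0.078102 → 7.81%.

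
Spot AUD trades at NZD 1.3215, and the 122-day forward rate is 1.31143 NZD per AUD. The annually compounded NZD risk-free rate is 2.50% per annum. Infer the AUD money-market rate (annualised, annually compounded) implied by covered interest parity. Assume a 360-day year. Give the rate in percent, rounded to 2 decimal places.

T = 122/360 years.
By CIP, F/S equals the NZD-to-AUD growth ratio: 1.31143/1.3215 = 0.9923799.
NZD growth factor: (1 + 0.0250)^(122/360) = 1.0084032.
Hence g_AUD = 1.0161463.
r = 1.0161463^(360/122) − 1 = 0.048399 → 4.84%.

4.84%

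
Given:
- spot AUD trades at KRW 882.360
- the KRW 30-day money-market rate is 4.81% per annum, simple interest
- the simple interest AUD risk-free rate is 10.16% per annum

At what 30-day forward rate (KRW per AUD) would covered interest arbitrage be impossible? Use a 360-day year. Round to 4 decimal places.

T = 30/360 years.
Growth of 1 KRW over T: 1 + 0.0481×30/360 = 1.004008333.
Growth of 1 AUD over T: 1 + 0.1016×30/360 = 1.008466667.
Forward (KRW per AUD) = 882.36 × 1.004008333 / 1.008466667 = 878.459171.

878.4592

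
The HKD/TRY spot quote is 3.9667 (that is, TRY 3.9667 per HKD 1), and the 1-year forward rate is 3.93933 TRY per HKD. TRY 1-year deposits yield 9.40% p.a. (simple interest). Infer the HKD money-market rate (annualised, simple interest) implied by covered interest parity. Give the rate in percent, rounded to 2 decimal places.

T = 1 year.
F/S = 3.93933/3.9667 = 0.9931001 = (growth of TRY) / (growth of HKD).
The TRY side grows by 1 + 0.0940×1 = 1.094000.
Hence g_HKD = 1.1016009.
(1.1016009 − 1)/T = 0.101601, i.e. 10.16%.

10.16%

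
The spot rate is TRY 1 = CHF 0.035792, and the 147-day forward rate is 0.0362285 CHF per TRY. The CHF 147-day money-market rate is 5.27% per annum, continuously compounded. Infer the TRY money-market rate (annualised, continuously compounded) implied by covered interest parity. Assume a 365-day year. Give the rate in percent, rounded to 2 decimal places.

T = 147/365 years.
CIP gives F = S · g_CHF/g_TRY, so g_CHF/g_TRY = 0.0362285/0.035792 = 1.0121955.
The CHF side grows by e^(0.0527×147/365) = 1.0214512.
Hence g_TRY = 1.0091442.
r = ln(1.0091442)/(147/365) = 0.022602 → 2.26%.

2.26%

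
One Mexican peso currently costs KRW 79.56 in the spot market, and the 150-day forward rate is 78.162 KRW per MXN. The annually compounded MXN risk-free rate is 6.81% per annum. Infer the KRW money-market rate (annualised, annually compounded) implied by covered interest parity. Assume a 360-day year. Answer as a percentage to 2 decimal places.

T = 150/360 years.
F/S = 78.162/79.56 = 0.9824284 = (growth of KRW) / (growth of MXN).
The MXN side grows by (1 + 0.0681)^(150/360) = 1.0278308.
Hence g_KRW = 1.0097702.
r = 1.0097702^(360/150) − 1 = 0.023609 → 2.36%.

2.36%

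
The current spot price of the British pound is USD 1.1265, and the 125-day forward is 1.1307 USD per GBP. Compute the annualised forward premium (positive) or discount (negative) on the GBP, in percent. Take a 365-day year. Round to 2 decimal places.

T = 125/365 years.
Period premium: (1.1307 − 1.1265)/1.1265 = 0.0037284.
Annualise by dividing by T: 0.0037284 / (125/365) = 0.010887 → 1.09%.

+1.09%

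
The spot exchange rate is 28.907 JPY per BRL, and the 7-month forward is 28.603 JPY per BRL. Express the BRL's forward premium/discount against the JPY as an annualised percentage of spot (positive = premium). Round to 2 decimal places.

-1.80%

T = 7/12 years.
Period premium: (28.603 − 28.907)/28.907 = -0.0105165.
×(1/T) gives -1.80% p.a.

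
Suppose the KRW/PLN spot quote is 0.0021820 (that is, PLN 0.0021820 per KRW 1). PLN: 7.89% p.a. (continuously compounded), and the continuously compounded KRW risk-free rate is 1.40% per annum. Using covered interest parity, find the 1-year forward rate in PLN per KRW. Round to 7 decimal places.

0.0023283

T = 1 year.
PLN growth factor: e^(0.0789×1) = 1.0820961.
KRW growth factor: e^(0.0140×1) = 1.0140985.
Forward (PLN per KRW) = 0.002182 × 1.0820961 / 1.0140985 = 0.002328308.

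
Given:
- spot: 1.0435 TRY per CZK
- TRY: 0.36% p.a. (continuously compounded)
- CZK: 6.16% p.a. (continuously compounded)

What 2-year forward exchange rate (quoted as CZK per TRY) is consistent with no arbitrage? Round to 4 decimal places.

1.0762

T = 2 years.
TRY growth factor: e^(0.0036×2) = 1.007226.
CZK accumulates by e^(0.0616×2) = 1.1311106.
Forward (TRY per CZK) = 1.0435 × 1.007226 / 1.1311106 = 0.9292109.
Quoted the other way: 1/0.9292109 = 1.0762 CZK per TRY.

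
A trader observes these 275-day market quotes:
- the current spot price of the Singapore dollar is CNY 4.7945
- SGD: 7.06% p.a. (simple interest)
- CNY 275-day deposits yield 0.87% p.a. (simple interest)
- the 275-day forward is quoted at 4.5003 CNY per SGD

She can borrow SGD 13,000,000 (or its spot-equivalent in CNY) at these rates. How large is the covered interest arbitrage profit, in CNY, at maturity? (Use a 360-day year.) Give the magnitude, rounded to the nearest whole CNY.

T = 275/360 years.
Invest the SGD and cover forward: 13,000,000 × 1.0539305556 × 4.5003 = CNY 61,659,047.83.
Convert at spot and invest in CNY: 13,000,000 × 4.7945 × 1.0066458333 = CNY 62,742,724.82.
The quoted forward undervalues SGD, so borrow SGD, convert to CNY at spot, deposit the CNY at 0.87%, and buy SGD forward at 4.5003 to cover the loan.
Arbitrage profit = |61,659,047.83 − 62,742,724.82| = CNY 1,083,677.

CNY 1,083,677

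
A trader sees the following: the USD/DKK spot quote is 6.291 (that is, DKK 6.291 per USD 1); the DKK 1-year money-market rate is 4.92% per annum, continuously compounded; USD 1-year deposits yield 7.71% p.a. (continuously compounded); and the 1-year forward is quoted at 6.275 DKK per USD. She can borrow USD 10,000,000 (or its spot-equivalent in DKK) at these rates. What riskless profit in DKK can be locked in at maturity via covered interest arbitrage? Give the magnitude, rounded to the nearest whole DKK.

DKK 1,696,840

T = 1 year.
Invest the USD and cover forward: 10,000,000 × 1.080150086 × 6.275 = DKK 67,779,417.90.
Convert at spot and invest in DKK: 10,000,000 × 6.291 × 1.0504304158 = DKK 66,082,577.46.
The quoted forward overvalues USD, so borrow DKK, buy USD at spot, deposit the USD at 7.71%, and sell the proceeds forward at 6.275.
The gap between the two covered legs is DKK 1,696,840.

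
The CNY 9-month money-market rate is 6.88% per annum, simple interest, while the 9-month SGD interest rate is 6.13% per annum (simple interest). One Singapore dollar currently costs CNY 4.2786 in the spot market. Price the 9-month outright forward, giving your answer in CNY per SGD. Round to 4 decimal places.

4.3016

T = 9/12 years.
Growth of 1 CNY over T: 1 + 0.0688×9/12 = 1.051600.
SGD accumulates by 1 + 0.0613×9/12 = 1.045975.
CIP: F = S · (grow CNY)/(grow SGD) = 4.2786 × 1.051600/1.045975 = 4.301609 CNY per SGD.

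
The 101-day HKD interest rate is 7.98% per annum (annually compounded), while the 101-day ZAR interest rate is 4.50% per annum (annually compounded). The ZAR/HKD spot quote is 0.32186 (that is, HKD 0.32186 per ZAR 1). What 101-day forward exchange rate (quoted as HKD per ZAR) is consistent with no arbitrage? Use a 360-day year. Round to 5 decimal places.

0.32483

T = 101/360 years.
HKD accumulates by (1 + 0.0798)^(101/360) = 1.0217735.
Growth of 1 ZAR over T: (1 + 0.0450)^(101/360) = 1.0124257.
CIP: F = S · (grow HKD)/(grow ZAR) = 0.32186 × 1.0217735/1.0124257 = 0.3248318 HKD per ZAR.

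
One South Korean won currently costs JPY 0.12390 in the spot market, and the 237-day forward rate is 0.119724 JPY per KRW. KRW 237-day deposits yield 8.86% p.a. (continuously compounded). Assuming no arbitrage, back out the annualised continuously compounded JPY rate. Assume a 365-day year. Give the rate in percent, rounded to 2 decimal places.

3.58%

T = 237/365 years.
By CIP, F/S equals the JPY-to-KRW growth ratio: 0.119724/0.1239 = 0.9662954.
The KRW side grows by e^(0.0886×237/365) = 1.0592163.
That pins the JPY growth at 1.0235158.
Take logs: ln 1.0235158 / (237/365) = 0.035797, so 3.58%.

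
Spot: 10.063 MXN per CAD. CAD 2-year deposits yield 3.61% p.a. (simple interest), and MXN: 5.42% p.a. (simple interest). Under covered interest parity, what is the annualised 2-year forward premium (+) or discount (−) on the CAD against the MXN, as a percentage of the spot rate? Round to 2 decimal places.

+1.69%

T = 2 years.
F = S · g_MXN/g_CAD = 10.063 × 1.108400/1.072200 = 10.402751.
Annualised premium = (F − S)/S × (1/T) = (10.402751 − 10.063)/10.063 ÷ 2 = 1.69%.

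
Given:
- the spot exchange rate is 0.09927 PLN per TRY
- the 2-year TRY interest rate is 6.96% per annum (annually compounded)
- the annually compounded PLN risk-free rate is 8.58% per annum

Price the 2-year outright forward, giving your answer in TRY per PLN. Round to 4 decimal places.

9.7752

T = 2 years.
Growth of 1 PLN over T: (1 + 0.0858)^2 = 1.1789616.
TRY growth factor: (1 + 0.0696)^2 = 1.1440442.
CIP: F = S · (grow PLN)/(grow TRY) = 0.09927 × 1.1789616/1.1440442 = 0.1022998 PLN per TRY.
Quoted the other way: 1/0.1022998 = 9.7752 TRY per PLN.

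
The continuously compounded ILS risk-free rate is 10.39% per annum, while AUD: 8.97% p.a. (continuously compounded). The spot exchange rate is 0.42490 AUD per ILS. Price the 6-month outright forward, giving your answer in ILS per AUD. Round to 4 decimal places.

T = 6/12 years.
AUD accumulates by e^(0.0897×6/12) = 1.045871.
ILS accumulates by e^(0.1039×6/12) = 1.0533231.
CIP: F = S · (grow AUD)/(grow ILS) = 0.4249 × 1.045871/1.0533231 = 0.4218939 AUD per ILS.
Invert for ILS per AUD: 1 / 0.4218939 = 2.3703.

2.3703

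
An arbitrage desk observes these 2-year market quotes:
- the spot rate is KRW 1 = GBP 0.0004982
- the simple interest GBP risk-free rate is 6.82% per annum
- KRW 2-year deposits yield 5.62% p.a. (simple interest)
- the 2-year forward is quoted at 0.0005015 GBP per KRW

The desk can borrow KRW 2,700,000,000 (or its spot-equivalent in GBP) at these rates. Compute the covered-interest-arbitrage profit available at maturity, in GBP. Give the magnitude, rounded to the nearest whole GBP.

T = 2 years.
Invest the KRW and cover forward: 2,700,000,000 × 1.112400 × 0.0005015 = GBP 1,506,245.22.
Convert at spot and invest in GBP: 2,700,000,000 × 0.0004982 × 1.136400 = GBP 1,528,617.10.
The quoted forward undervalues KRW, so borrow KRW, convert to GBP at spot, deposit the GBP at 6.82%, and buy KRW forward at 0.0005015 to cover the loan.
Arbitrage profit = |1,506,245.22 − 1,528,617.10| = GBP 22,372.

GBP 22,372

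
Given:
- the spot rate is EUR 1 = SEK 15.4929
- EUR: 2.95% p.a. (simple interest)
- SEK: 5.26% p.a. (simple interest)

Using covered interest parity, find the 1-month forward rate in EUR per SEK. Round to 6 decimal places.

0.064422

T = 1/12 years.
SEK growth factor: 1 + 0.0526×1/12 = 1.0043833.
EUR growth factor: 1 + 0.0295×1/12 = 1.0024583.
Forward (SEK per EUR) = 15.4929 × 1.0043833 / 1.0024583 = 15.52265.
Quoted the other way: 1/15.52265 = 0.064422 EUR per SEK.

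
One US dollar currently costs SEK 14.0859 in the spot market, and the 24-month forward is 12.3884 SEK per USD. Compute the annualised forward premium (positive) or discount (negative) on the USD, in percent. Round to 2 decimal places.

-6.03%

T = 2 years.
Period premium: (12.3884 − 14.0859)/14.0859 = -0.1205106.
Per annum: -0.1205106 / 2 = -0.060255 = -6.03%.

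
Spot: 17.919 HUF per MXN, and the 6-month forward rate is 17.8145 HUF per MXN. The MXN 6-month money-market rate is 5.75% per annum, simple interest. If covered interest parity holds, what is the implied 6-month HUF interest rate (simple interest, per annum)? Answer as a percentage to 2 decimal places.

T = 6/12 years.
By CIP, F/S equals the HUF-to-MXN growth ratio: 17.8145/17.919 = 0.9941682.
The MXN side grows by 1 + 0.0575×6/12 = 1.028750.
That pins the HUF growth at 1.0227505.
(1.0227505 − 1)/T = 0.045501, i.e. 4.55%.

4.55%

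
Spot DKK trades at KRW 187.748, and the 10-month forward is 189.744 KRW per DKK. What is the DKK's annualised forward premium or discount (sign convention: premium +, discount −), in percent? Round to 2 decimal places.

T = 10/12 years.
(F − S)/S = (189.744 − 187.748)/187.748 = 0.0106313.
Per annum: 0.0106313 / (10/12) = 0.012758 = 1.28%.

+1.28%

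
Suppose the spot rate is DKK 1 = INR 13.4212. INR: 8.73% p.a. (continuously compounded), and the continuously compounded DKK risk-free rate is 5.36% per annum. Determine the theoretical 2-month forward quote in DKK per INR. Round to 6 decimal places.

0.074092

T = 2/12 years.
Growth of 1 INR over T: e^(0.0873×2/12) = 1.0146564.
DKK growth factor: e^(0.0536×2/12) = 1.0089734.
Forward (INR per DKK) = 13.4212 × 1.0146564 / 1.0089734 = 13.49679.
Quoted the other way: 1/13.49679 = 0.074092 DKK per INR.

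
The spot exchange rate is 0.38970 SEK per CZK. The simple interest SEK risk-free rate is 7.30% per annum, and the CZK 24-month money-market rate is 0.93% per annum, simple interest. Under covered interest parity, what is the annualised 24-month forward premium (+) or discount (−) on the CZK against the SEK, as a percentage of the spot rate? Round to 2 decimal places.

+6.25%

T = 2 years.
CIP forward (SEK per CZK) = 0.3897 × 1.146000/1.018600 = 0.43844119.
Annualised premium = (F − S)/S × (1/T) = (0.43844119 − 0.3897)/0.3897 ÷ 2 = 6.25%.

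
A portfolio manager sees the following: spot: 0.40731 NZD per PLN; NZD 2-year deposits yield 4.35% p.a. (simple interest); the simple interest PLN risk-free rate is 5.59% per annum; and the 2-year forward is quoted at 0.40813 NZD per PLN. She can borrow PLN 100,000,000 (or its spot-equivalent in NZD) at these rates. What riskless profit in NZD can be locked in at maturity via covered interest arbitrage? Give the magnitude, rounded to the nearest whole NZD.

NZD 1,101,296

T = 2 years.
Invest the PLN and cover forward: 100,000,000 × 1.111800 × 0.40813 = NZD 45,375,893.40.
Convert at spot and invest in NZD: 100,000,000 × 0.40731 × 1.087000 = NZD 44,274,597.00.
The quoted forward overvalues PLN, so borrow NZD, buy PLN at spot, deposit the PLN at 5.59%, and sell the proceeds forward at 0.40813.
Arbitrage profit = |45,375,893.40 − 44,274,597.00| = NZD 1,101,296.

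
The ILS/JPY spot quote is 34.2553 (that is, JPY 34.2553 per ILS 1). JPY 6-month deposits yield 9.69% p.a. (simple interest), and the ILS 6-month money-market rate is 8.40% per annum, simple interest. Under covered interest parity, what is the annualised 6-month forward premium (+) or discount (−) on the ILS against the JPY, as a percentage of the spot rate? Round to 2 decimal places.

T = 6/12 years.
CIP forward (JPY per ILS) = 34.2553 × 1.048450/1.042000 = 34.4673410.
Annualised premium = (F − S)/S × (1/T) = (34.4673410 − 34.2553)/34.2553 ÷ (6/12) = 1.24%.

+1.24%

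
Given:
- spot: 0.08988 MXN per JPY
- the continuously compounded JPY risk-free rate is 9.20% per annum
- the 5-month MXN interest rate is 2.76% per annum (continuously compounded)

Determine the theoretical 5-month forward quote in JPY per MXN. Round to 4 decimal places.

11.4285

T = 5/12 years.
Growth of 1 MXN over T: e^(0.0276×5/12) = 1.01156638.
Growth of 1 JPY over T: e^(0.0920×5/12) = 1.03907753.
Forward (MXN per JPY) = 0.08988 × 1.01156638 / 1.03907753 = 0.087500291.
Invert for JPY per MXN: 1 / 0.087500291 = 11.4285.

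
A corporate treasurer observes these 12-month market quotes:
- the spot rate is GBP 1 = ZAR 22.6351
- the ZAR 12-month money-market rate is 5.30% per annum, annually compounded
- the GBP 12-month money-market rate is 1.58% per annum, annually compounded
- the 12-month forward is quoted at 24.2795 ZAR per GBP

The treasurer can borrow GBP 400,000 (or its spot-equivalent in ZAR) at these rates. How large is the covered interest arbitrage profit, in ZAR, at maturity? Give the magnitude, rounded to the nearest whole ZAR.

ZAR 331,342

T = 1 year.
Invest the GBP and cover forward: 400,000 × 1.015800 × 24.2795 = ZAR 9,865,246.44.
Convert at spot and invest in ZAR: 400,000 × 22.6351 × 1.053000 = ZAR 9,533,904.12.
The quoted forward overvalues GBP, so borrow ZAR, buy GBP at spot, deposit the GBP at 1.58%, and sell the proceeds forward at 24.2795.
The gap between the two covered legs is ZAR 331,342.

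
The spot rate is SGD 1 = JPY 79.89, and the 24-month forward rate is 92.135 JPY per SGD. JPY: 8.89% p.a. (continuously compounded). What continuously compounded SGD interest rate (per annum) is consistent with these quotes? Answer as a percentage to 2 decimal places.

T = 2 years.
By CIP, F/S equals the JPY-to-SGD growth ratio: 92.135/79.89 = 1.1532733.
JPY growth factor: e^(0.0889×2) = 1.1945864.
So the SGD growth factor = 1.0358225.
r = ln(1.0358225)/2 = 0.017598 → 1.76%.

1.76%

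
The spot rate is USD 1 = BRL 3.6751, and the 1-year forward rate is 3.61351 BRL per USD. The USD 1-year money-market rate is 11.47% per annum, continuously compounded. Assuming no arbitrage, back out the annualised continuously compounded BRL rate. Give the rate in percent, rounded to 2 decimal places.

9.78%

T = 1 year.
CIP gives F = S · g_BRL/g_USD, so g_BRL/g_USD = 3.61351/3.6751 = 0.9832413.
The USD side grows by e^(0.1147×1) = 1.1215369.
So the BRL growth factor = 1.1027414.
r = ln(1.1027414)/1 = 0.097799 → 9.78%.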